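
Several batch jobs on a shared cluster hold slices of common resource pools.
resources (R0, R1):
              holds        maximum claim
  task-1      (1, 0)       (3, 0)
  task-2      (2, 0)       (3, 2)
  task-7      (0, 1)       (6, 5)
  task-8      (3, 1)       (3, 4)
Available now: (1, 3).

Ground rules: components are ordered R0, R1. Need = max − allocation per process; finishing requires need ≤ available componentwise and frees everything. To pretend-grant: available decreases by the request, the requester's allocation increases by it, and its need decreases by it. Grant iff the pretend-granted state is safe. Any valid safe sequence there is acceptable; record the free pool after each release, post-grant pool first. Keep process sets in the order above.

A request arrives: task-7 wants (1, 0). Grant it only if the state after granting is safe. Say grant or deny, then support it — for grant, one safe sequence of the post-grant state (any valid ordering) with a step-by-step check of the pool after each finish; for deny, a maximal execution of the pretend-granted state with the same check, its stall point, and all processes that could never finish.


GRANT. The post-grant state is safe; one safe sequence: task-8, task-1, task-2, task-7.
Key observation: with (0, 3) left after the transfer, task-8 can run at once — the state stays safe.
Step-by-step check of the post-grant state:
  pool = (0, 3)
  task-8 needs (0, 3) <= (0, 3) -> finishes; pool += (3, 1) = (3, 4)
  task-1 needs (2, 0) <= (3, 4) -> finishes; pool += (1, 0) = (4, 4)
  task-2 needs (1, 2) <= (4, 4) -> finishes; pool += (2, 0) = (6, 4)
  task-7 needs (5, 4) <= (6, 4) -> finishes; pool += (1, 1) = (7, 5)


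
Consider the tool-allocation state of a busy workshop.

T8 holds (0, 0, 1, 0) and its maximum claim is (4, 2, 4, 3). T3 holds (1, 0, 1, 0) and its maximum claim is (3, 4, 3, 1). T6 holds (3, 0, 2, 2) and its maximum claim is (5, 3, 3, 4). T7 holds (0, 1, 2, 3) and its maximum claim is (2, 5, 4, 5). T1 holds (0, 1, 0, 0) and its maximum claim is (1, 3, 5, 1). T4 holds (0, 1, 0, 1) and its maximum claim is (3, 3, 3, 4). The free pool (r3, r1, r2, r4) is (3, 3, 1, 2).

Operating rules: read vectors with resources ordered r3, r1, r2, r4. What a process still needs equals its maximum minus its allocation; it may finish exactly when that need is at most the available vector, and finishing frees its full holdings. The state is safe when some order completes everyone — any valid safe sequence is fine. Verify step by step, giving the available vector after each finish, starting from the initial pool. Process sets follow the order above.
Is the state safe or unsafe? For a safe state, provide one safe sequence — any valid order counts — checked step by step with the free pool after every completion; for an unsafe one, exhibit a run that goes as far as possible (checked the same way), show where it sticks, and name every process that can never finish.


SAFE. One safe sequence: T6, T4, T7, T1, T8, T3.
Key observation: the first exact fit in this order is T6 — it needs (2, 3, 1, 2) with (3, 3, 1, 2) free, meeting a requested resource to the last unit.
Verifying each step:
  pool = (3, 3, 1, 2)
  T6 needs (2, 3, 1, 2) <= (3, 3, 1, 2) -> finishes; pool += (3, 0, 2, 2) = (6, 3, 3, 4)
  T4 needs (3, 2, 3, 3) <= (6, 3, 3, 4) -> finishes; pool += (0, 1, 0, 1) = (6, 4, 3, 5)
  T7 needs (2, 4, 2, 2) <= (6, 4, 3, 5) -> finishes; pool += (0, 1, 2, 3) = (6, 5, 5, 8)
  T1 needs (1, 2, 5, 1) <= (6, 5, 5, 8) -> finishes; pool += (0, 1, 0, 0) = (6, 6, 5, 8)
  T8 needs (4, 2, 3, 3) <= (6, 6, 5, 8) -> finishes; pool += (0, 0, 1, 0) = (6, 6, 6, 8)
  T3 needs (2, 4, 2, 1) <= (6, 6, 6, 8) -> finishes; pool += (1, 0, 1, 0) = (7, 6, 7, 8)


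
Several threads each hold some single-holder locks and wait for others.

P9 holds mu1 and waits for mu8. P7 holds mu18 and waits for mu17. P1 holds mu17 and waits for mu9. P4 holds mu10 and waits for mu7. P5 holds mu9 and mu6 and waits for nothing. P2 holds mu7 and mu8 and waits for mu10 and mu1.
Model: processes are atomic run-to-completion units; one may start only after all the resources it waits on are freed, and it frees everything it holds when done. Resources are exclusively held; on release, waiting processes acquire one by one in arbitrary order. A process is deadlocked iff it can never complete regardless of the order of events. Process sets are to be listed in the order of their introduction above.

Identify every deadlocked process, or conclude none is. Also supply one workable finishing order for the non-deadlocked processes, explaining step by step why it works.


Deadlocked set: P9, P4 and P2.
Key observation: P9 -> P2 -> P9 is a circular wait — nothing in it can go first; P4 is caught in further circular waits.
A valid finishing order for the others: P5, P1, P7.
Walking it through:
  P5: no waits; runs immediately, freeing mu9 and mu6
  run P1 (all its waits — mu9 — are resolved); releases mu17
  run P7 (all its waits — mu17 — are resolved); releases mu18


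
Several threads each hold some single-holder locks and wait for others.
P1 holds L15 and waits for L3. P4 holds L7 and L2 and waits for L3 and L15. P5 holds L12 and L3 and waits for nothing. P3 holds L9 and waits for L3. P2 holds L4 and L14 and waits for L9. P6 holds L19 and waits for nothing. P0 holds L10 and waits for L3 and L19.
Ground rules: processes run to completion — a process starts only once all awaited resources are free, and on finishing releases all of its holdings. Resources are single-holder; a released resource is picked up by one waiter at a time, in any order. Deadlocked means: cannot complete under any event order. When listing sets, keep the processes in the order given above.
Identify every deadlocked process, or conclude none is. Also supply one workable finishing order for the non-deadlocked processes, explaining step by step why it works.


Nothing here is deadlocked.
Key observation: the wait relation is loop-free; peeling off processes with no waits unwinds the whole state.
A valid finishing order for the others: P5, P1, P3, P6, P0, P2, P4.
Check, step by step:
  run P5 (it waits on nothing); releases L12 and L3
  P1 waits on L3 — all released -> runs and releases L15
  P3 waits on L3 — all released -> runs and releases L9
  run P6 (it waits on nothing); releases L19
  P0 waits on L3 and L19 — all released -> runs and releases L10
  P2 waits on L9 — all released -> runs and releases L4 and L14
  P4 waits on L3 and L15 — all released -> runs and releases L7 and L2


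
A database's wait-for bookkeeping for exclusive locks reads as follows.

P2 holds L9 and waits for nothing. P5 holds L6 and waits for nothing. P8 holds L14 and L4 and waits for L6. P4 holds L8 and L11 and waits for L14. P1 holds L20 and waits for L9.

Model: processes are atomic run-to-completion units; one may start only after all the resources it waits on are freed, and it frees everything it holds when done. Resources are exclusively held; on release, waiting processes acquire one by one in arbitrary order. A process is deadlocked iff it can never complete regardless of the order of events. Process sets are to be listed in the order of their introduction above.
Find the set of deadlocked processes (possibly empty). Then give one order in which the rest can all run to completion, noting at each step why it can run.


The deadlocked set is empty.
Key observation: no waiting chain loops back on itself — every chain ends at a process that waits on nothing, so everyone eventually runs.
One completion order for the rest: P2, P5, P8, P1, P4.
Step-by-step check:
  P2: no waits; runs immediately, freeing L9
  P5: no waits; runs immediately, freeing L6
  P8 waits on L6 — all released -> runs and releases L14 and L4
  P1 waits on L9 — all released -> runs and releases L20
  P4 waits on L14 — all released -> runs and releases L8 and L11


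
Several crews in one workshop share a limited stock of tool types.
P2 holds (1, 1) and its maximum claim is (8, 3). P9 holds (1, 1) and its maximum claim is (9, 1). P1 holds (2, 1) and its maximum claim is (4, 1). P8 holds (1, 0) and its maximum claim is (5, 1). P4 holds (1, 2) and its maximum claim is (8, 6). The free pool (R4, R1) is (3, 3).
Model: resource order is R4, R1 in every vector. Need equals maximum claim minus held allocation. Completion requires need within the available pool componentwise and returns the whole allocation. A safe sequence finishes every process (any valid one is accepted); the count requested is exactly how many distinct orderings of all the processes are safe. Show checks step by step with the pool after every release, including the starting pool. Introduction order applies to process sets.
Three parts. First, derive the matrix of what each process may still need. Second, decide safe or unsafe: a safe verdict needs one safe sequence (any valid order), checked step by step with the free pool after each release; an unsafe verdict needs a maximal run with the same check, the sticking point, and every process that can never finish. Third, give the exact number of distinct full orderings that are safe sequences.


(1) Need matrix, components ordered R4, R1:
  P2: (7, 2)
  P9: (8, 0)
  P1: (2, 0)
  P8: (4, 1)
  P4: (7, 4)
(2) UNSAFE — no complete ordering exists.
Key observation: once P1, P8 finish, the pool peaks at (6, 4) — and every remaining process still needs more R4 than that.
The run P1, P8 cannot be extended any further. Walking it through:
  pool = (3, 3)
  P1: need (2, 0) fits (3, 3); releases (2, 1), pool now (5, 4)
  P8: need (4, 1) fits (5, 4); releases (1, 0), pool now (6, 4)
  P2 cannot run: need (7, 2) vs free (6, 4) (insufficient R4)
  P9 cannot run: need (8, 0) vs free (6, 4) (insufficient R4)
  P4 cannot run: need (7, 4) vs free (6, 4) (insufficient R4)
Permanently blocked: P2, P9 and P4.
(3) Exactly 0 of the possible complete orderings are safe sequences.


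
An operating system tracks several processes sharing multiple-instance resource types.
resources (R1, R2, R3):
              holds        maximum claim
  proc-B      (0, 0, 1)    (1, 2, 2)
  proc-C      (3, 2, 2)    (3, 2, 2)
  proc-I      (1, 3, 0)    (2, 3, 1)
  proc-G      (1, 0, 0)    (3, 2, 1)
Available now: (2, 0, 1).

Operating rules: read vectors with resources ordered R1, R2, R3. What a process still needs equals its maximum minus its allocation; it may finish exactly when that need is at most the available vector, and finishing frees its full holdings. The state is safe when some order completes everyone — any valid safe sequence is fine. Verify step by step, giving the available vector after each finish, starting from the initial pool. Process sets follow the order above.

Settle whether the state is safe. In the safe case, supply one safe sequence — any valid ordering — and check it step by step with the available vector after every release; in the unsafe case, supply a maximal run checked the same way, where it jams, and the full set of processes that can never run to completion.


SAFE. One safe sequence: proc-C, proc-G, proc-B, proc-I.
Key observation: the order's first zero-slack moment is proc-G ((2, 2, 1) needed, (5, 2, 3) free — a requested resource with nothing to spare).
Walking it through:
  pool = (2, 0, 1)
  run proc-C (needs (0, 0, 0), free (2, 0, 1)); after release of (3, 2, 2) the pool is (5, 2, 3)
  run proc-G (needs (2, 2, 1), free (5, 2, 3)); after release of (1, 0, 0) the pool is (6, 2, 3)
  run proc-B (needs (1, 2, 1), free (6, 2, 3)); after release of (0, 0, 1) the pool is (6, 2, 4)
  run proc-I (needs (1, 0, 1), free (6, 2, 4)); after release of (1, 3, 0) the pool is (7, 5, 4)


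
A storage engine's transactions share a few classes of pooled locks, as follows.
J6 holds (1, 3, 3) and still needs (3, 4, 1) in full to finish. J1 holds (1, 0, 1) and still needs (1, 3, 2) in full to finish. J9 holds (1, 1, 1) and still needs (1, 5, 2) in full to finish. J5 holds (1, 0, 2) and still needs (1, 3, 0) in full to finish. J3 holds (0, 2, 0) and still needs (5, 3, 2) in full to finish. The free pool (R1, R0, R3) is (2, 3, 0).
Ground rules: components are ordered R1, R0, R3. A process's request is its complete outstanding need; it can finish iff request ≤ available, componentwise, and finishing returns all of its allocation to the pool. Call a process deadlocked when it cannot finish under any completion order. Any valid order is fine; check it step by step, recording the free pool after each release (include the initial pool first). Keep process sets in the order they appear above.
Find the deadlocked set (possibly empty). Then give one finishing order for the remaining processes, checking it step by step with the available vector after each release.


Deadlocked set: J6, J9 and J3.
Key observation: after J5, J1 the pool peaks at (4, 3, 3), and each blocked process is short somewhere: J6 on R0; J9 on R0; J3 on R1.
A valid finishing order for the others: J5, J1. Check, step by step:
  pool = (2, 3, 0)
  J5 needs (1, 3, 0) <= (2, 3, 0) -> finishes; pool += (1, 0, 2) = (3, 3, 2)
  J1 needs (1, 3, 2) <= (3, 3, 2) -> finishes; pool += (1, 0, 1) = (4, 3, 3)
None of the blocked processes ever fits:
  blocked: J6 wants (3, 4, 1), pool (4, 3, 3) — not enough R0
  blocked: J9 wants (1, 5, 2), pool (4, 3, 3) — not enough R0
  blocked: J3 wants (5, 3, 2), pool (4, 3, 3) — not enough R1


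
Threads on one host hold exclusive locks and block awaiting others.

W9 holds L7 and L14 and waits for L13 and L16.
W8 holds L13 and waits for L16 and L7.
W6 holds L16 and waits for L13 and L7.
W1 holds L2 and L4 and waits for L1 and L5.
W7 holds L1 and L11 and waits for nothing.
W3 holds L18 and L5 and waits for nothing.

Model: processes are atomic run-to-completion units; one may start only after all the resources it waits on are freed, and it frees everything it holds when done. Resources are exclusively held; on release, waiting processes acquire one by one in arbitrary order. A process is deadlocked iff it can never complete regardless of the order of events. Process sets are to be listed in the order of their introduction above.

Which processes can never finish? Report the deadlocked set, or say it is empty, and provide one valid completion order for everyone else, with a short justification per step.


Deadlocked: W9, W8 and W6.
Key observation: the loop W9 -> W8 -> W9 blocks itself forever; W6 is caught in further circular waits.
The rest can finish in the order W7, W3, W1.
Step-by-step check:
  W7 waits on nothing -> runs at once and releases L1 and L11
  W3 waits on nothing -> runs at once and releases L18 and L5
  run W1 (all its waits — L1 and L5 — are resolved); releases L2 and L4


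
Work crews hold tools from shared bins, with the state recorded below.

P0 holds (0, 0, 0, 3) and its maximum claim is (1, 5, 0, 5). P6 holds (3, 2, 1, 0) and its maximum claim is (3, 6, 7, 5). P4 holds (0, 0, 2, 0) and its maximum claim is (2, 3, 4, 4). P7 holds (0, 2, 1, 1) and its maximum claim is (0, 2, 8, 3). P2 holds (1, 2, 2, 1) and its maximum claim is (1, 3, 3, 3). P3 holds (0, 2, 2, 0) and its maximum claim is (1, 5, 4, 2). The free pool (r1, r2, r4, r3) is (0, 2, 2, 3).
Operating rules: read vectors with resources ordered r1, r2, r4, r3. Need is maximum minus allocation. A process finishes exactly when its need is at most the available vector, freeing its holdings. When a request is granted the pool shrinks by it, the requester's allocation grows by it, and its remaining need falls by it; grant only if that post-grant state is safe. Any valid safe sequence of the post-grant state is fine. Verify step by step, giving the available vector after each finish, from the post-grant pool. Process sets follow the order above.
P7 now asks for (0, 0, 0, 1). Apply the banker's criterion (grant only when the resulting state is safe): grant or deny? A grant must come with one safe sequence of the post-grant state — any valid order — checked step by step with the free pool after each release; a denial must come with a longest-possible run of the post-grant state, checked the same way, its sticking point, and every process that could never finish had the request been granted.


GRANT — the state after the grant stays safe, e.g. via P2, P3, P0, P6, P7, P4.
Key observation: after the grant the pool drops to (0, 2, 2, 2), which still lets P2 finish first and unwind the rest.
Step-by-step check of the post-grant state:
  pool = (0, 2, 2, 2)
  P2 needs (0, 1, 1, 2) <= (0, 2, 2, 2) -> finishes; pool += (1, 2, 2, 1) = (1, 4, 4, 3)
  P3 needs (1, 3, 2, 2) <= (1, 4, 4, 3) -> finishes; pool += (0, 2, 2, 0) = (1, 6, 6, 3)
  P0 needs (1, 5, 0, 2) <= (1, 6, 6, 3) -> finishes; pool += (0, 0, 0, 3) = (1, 6, 6, 6)
  P6 needs (0, 4, 6, 5) <= (1, 6, 6, 6) -> finishes; pool += (3, 2, 1, 0) = (4, 8, 7, 6)
  P7 needs (0, 0, 7, 1) <= (4, 8, 7, 6) -> finishes; pool += (0, 2, 1, 2) = (4, 10, 8, 8)
  P4 needs (2, 3, 2, 4) <= (4, 10, 8, 8) -> finishes; pool += (0, 0, 2, 0) = (4, 10, 10, 8)


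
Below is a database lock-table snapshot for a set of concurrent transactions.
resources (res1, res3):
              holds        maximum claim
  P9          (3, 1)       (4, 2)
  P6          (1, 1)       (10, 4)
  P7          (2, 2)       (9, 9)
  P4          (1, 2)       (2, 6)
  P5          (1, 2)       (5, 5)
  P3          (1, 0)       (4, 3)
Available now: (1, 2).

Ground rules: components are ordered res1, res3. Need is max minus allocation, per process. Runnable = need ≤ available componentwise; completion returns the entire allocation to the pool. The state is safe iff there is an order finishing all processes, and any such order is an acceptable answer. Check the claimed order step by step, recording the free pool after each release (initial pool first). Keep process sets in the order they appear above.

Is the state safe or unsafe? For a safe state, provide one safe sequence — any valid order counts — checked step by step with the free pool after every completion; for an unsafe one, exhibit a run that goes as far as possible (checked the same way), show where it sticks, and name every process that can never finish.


SAFE — a valid safe sequence is P9, P3, P5, P4, P7, P6.
Key observation: the first exact fit in this order is P9 — it needs (1, 1) with (1, 2) free, meeting a requested resource to the last unit.
Step-by-step check:
  pool = (1, 2)
  P9 needs (1, 1) <= (1, 2) -> finishes; pool += (3, 1) = (4, 3)
  P3 needs (3, 3) <= (4, 3) -> finishes; pool += (1, 0) = (5, 3)
  P5 needs (4, 3) <= (5, 3) -> finishes; pool += (1, 2) = (6, 5)
  P4 needs (1, 4) <= (6, 5) -> finishes; pool += (1, 2) = (7, 7)
  P7 needs (7, 7) <= (7, 7) -> finishes; pool += (2, 2) = (9, 9)
  P6 needs (9, 3) <= (9, 9) -> finishes; pool += (1, 1) = (10, 10)


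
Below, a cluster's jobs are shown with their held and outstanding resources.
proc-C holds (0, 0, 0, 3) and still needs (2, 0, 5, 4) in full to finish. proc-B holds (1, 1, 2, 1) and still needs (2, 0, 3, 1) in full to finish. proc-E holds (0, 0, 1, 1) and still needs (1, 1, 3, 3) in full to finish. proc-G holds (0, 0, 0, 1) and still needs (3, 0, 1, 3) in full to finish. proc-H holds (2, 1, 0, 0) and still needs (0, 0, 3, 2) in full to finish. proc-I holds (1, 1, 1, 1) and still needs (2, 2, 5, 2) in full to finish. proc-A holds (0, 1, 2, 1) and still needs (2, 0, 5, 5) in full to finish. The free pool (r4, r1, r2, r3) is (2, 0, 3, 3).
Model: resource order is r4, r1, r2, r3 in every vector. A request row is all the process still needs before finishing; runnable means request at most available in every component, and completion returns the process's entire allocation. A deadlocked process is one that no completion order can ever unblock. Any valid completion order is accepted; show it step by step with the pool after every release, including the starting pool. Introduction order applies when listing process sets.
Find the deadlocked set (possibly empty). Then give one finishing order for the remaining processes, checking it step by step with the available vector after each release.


Nothing here is deadlocked.
Key observation: proc-H can run right away; the returned allocation unlocks the remaining processes in turn.
One completion order for the rest: proc-H, proc-B, proc-G, proc-C, proc-A, proc-E, proc-I. Step-by-step check:
  pool = (2, 0, 3, 3)
  proc-H needs (0, 0, 3, 2) <= (2, 0, 3, 3) -> finishes; pool += (2, 1, 0, 0) = (4, 1, 3, 3)
  proc-B needs (2, 0, 3, 1) <= (4, 1, 3, 3) -> finishes; pool += (1, 1, 2, 1) = (5, 2, 5, 4)
  proc-G needs (3, 0, 1, 3) <= (5, 2, 5, 4) -> finishes; pool += (0, 0, 0, 1) = (5, 2, 5, 5)
  proc-C needs (2, 0, 5, 4) <= (5, 2, 5, 5) -> finishes; pool += (0, 0, 0, 3) = (5, 2, 5, 8)
  proc-A needs (2, 0, 5, 5) <= (5, 2, 5, 8) -> finishes; pool += (0, 1, 2, 1) = (5, 3, 7, 9)
  proc-E needs (1, 1, 3, 3) <= (5, 3, 7, 9) -> finishes; pool += (0, 0, 1, 1) = (5, 3, 8, 10)
  proc-I needs (2, 2, 5, 2) <= (5, 3, 8, 10) -> finishes; pool += (1, 1, 1, 1) = (6, 4, 9, 11)


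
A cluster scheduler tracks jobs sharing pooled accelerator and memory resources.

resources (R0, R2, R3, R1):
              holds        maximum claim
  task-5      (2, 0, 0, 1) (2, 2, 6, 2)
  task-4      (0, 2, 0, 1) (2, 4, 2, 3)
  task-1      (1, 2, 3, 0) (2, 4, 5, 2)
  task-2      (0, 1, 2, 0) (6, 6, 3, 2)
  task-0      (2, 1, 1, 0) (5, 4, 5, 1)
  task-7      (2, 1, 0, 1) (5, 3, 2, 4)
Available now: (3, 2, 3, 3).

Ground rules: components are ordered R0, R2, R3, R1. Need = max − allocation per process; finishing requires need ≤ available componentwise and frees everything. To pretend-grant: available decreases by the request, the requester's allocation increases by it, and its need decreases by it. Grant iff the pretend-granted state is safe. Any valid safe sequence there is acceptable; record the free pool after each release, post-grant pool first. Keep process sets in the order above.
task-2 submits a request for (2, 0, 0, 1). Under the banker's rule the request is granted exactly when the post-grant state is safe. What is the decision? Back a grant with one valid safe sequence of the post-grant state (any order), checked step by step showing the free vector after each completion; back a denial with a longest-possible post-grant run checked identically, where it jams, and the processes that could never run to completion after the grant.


GRANT: granting preserves safety; a valid post-grant sequence is task-1, task-4, task-5, task-7, task-2, task-0.
Key observation: the transfer keeps a workable pool ((1, 2, 3, 2)); task-1 starts the safe sequence.
Check on the post-grant state, step by step:
  pool = (1, 2, 3, 2)
  run task-1 (needs (1, 2, 2, 2), free (1, 2, 3, 2)); after release of (1, 2, 3, 0) the pool is (2, 4, 6, 2)
  run task-4 (needs (2, 2, 2, 2), free (2, 4, 6, 2)); after release of (0, 2, 0, 1) the pool is (2, 6, 6, 3)
  run task-5 (needs (0, 2, 6, 1), free (2, 6, 6, 3)); after release of (2, 0, 0, 1) the pool is (4, 6, 6, 4)
  run task-7 (needs (3, 2, 2, 3), free (4, 6, 6, 4)); after release of (2, 1, 0, 1) the pool is (6, 7, 6, 5)
  run task-2 (needs (4, 5, 1, 1), free (6, 7, 6, 5)); after release of (2, 1, 2, 1) the pool is (8, 8, 8, 6)
  run task-0 (needs (3, 3, 4, 1), free (8, 8, 8, 6)); after release of (2, 1, 1, 0) the pool is (10, 9, 9, 6)


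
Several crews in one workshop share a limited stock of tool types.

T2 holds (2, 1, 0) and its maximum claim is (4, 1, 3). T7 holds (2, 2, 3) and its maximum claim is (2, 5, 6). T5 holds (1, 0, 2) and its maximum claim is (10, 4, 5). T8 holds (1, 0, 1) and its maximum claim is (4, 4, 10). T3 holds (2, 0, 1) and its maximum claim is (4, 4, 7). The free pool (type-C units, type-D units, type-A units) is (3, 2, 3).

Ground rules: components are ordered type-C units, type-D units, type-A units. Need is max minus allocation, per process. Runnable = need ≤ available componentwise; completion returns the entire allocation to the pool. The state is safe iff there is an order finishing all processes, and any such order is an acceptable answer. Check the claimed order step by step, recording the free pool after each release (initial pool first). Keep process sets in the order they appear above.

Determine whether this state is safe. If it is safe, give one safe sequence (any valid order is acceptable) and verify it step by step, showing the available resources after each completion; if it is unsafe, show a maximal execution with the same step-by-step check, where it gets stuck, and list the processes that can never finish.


SAFE. One safe sequence: T2, T7, T3, T5, T8.
Key observation: the first exact fit in this order is T2 — it needs (2, 0, 3) with (3, 2, 3) free, meeting a requested resource to the last unit.
Verifying each step:
  pool = (3, 2, 3)
  run T2 (needs (2, 0, 3), free (3, 2, 3)); after release of (2, 1, 0) the pool is (5, 3, 3)
  run T7 (needs (0, 3, 3), free (5, 3, 3)); after release of (2, 2, 3) the pool is (7, 5, 6)
  run T3 (needs (2, 4, 6), free (7, 5, 6)); after release of (2, 0, 1) the pool is (9, 5, 7)
  run T5 (needs (9, 4, 3), free (9, 5, 7)); after release of (1, 0, 2) the pool is (10, 5, 9)
  run T8 (needs (3, 4, 9), free (10, 5, 9)); after release of (1, 0, 1) the pool is (11, 5, 10)


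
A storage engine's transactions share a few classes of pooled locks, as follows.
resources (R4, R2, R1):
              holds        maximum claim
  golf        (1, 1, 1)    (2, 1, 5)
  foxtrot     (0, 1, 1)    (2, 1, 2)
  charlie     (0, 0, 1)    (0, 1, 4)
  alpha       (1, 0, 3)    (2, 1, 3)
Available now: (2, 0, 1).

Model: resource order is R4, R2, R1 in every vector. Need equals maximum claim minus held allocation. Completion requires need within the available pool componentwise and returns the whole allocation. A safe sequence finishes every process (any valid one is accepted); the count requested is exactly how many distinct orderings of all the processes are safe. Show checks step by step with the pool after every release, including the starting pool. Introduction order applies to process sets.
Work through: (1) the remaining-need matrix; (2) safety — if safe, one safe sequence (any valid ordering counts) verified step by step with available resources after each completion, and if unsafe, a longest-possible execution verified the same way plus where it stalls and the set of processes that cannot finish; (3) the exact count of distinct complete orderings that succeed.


(1) Remaining need (order R4, R2, R1):
  golf: (1, 0, 4)
  foxtrot: (2, 0, 1)
  charlie: (0, 1, 3)
  alpha: (1, 1, 0)
(2) SAFE. One safe sequence: foxtrot, alpha, golf, charlie.
Key observation: the first exact fit in this order is foxtrot — it needs (2, 0, 1) with (2, 0, 1) free, meeting a requested resource to the last unit.
Walking it through:
  pool = (2, 0, 1)
  foxtrot: need (2, 0, 1) fits (2, 0, 1); releases (0, 1, 1), pool now (2, 1, 2)
  alpha: need (1, 1, 0) fits (2, 1, 2); releases (1, 0, 3), pool now (3, 1, 5)
  golf: need (1, 0, 4) fits (3, 1, 5); releases (1, 1, 1), pool now (4, 2, 6)
  charlie: need (0, 1, 3) fits (4, 2, 6); releases (0, 0, 1), pool now (4, 2, 7)
(3) Exactly 2 of the possible complete orderings are safe sequences.


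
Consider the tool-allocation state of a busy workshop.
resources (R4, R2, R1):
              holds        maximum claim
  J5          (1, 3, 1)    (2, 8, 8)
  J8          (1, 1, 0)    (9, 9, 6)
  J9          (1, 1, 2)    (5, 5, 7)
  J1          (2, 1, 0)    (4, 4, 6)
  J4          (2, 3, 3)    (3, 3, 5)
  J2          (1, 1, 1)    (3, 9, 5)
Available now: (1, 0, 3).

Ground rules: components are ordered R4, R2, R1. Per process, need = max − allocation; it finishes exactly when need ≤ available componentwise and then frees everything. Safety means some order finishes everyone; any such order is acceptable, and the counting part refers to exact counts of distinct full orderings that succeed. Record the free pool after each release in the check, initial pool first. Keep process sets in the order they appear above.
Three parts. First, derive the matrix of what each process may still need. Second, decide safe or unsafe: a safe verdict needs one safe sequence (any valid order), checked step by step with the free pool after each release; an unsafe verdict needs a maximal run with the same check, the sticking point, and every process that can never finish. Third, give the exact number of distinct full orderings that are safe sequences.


(1) Need matrix, components ordered R4, R2, R1:
  J5: (1, 5, 7)
  J8: (8, 8, 6)
  J9: (4, 4, 5)
  J1: (2, 3, 6)
  J4: (1, 0, 2)
  J2: (2, 8, 4)
(2) The state is SAFE; one workable sequence: J4, J1, J9, J5, J2, J8.
Key observation: J4 is the earliest step where a requested resource binds exactly: need (1, 0, 2), pool (1, 0, 3) at its turn.
Step-by-step check:
  pool = (1, 0, 3)
  J4: need (1, 0, 2) fits (1, 0, 3); releases (2, 3, 3), pool now (3, 3, 6)
  J1: need (2, 3, 6) fits (3, 3, 6); releases (2, 1, 0), pool now (5, 4, 6)
  J9: need (4, 4, 5) fits (5, 4, 6); releases (1, 1, 2), pool now (6, 5, 8)
  J5: need (1, 5, 7) fits (6, 5, 8); releases (1, 3, 1), pool now (7, 8, 9)
  J2: need (2, 8, 4) fits (7, 8, 9); releases (1, 1, 1), pool now (8, 9, 10)
  J8: need (8, 8, 6) fits (8, 9, 10); releases (1, 1, 0), pool now (9, 10, 10)
(3) Precisely 1 of the possible complete orderings is a safe sequence.


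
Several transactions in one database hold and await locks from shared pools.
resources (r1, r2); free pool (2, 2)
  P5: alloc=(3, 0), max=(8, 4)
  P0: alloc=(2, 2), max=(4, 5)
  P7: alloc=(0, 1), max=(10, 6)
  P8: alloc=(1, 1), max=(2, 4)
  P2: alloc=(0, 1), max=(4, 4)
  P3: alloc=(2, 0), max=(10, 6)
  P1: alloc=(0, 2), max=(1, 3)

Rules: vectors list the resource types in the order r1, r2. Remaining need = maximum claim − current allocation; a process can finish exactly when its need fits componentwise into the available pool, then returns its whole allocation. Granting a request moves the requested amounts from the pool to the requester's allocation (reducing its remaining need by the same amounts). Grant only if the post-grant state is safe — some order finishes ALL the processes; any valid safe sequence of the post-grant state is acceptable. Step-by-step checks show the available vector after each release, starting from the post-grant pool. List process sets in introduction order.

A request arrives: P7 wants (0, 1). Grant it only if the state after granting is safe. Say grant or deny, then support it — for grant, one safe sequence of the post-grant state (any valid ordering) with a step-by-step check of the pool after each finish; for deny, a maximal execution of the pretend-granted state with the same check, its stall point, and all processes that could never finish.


GRANT: granting preserves safety; a valid post-grant sequence is P1, P8, P0, P5, P3, P2, P7.
Key observation: with (2, 1) left after the transfer, P1 can run at once — the state stays safe.
Verifying the post-grant state step by step:
  pool = (2, 1)
  run P1 (needs (1, 1), free (2, 1)); after release of (0, 2) the pool is (2, 3)
  run P8 (needs (1, 3), free (2, 3)); after release of (1, 1) the pool is (3, 4)
  run P0 (needs (2, 3), free (3, 4)); after release of (2, 2) the pool is (5, 6)
  run P5 (needs (5, 4), free (5, 6)); after release of (3, 0) the pool is (8, 6)
  run P3 (needs (8, 6), free (8, 6)); after release of (2, 0) the pool is (10, 6)
  run P2 (needs (4, 3), free (10, 6)); after release of (0, 1) the pool is (10, 7)
  run P7 (needs (10, 4), free (10, 7)); after release of (0, 2) the pool is (10, 9)


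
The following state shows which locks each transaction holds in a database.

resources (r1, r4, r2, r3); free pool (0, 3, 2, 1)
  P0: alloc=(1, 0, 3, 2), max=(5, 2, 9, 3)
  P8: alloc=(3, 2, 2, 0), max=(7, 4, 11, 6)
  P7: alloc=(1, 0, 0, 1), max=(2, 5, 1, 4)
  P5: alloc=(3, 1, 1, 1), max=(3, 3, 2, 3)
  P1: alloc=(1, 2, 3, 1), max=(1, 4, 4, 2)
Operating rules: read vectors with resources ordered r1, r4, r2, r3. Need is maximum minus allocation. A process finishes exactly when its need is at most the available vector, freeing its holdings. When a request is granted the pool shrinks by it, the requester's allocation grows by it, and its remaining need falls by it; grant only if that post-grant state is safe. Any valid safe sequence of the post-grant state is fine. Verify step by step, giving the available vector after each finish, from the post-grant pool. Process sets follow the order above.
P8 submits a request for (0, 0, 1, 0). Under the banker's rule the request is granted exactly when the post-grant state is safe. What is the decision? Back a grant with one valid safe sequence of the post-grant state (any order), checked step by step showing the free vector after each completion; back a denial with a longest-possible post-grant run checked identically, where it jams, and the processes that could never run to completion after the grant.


DENY: after the grant no complete ordering would exist.
Key observation: the pool after P1, P5, P7 is (5, 6, 5, 4); every surviving request exceeds it in r2, so progress ends there.
On the post-grant state, P1, P5, P7 is a maximal run — nothing extends it. Check, step by step:
  pool = (0, 3, 1, 1)
  run P1 (needs (0, 2, 1, 1), free (0, 3, 1, 1)); after release of (1, 2, 3, 1) the pool is (1, 5, 4, 2)
  run P5 (needs (0, 2, 1, 2), free (1, 5, 4, 2)); after release of (3, 1, 1, 1) the pool is (4, 6, 5, 3)
  run P7 (needs (1, 5, 1, 3), free (4, 6, 5, 3)); after release of (1, 0, 0, 1) the pool is (5, 6, 5, 4)
  P0 cannot run: need (4, 2, 6, 1) vs free (5, 6, 5, 4) (insufficient r2)
  P8 cannot run: need (4, 2, 8, 6) vs free (5, 6, 5, 4) (insufficient r2 and r3)
Had the request been granted, P0 and P8 could never finish.


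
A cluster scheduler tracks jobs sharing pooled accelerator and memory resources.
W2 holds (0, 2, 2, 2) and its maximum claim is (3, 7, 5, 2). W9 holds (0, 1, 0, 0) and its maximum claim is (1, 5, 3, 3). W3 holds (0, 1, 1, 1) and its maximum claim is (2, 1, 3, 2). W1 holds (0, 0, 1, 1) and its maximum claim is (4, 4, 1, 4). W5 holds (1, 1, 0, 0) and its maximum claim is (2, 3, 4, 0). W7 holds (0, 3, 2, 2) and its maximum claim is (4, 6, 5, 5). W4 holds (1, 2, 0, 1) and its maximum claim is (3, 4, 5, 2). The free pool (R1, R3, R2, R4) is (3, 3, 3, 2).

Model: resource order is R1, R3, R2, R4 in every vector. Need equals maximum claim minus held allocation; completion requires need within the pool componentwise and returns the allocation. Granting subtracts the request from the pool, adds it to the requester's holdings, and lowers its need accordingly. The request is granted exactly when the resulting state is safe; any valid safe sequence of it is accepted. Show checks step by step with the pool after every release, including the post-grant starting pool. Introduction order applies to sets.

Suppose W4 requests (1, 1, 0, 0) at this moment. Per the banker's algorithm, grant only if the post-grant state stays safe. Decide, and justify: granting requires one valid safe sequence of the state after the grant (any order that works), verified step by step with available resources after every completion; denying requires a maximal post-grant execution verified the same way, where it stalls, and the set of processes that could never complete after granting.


GRANT. The post-grant state is safe; one safe sequence: W3, W5, W9, W2, W4, W1, W7.
Key observation: post-grant, (2, 2, 3, 2) remains, and an order beginning with W3 completes everyone.
Verifying the post-grant state step by step:
  pool = (2, 2, 3, 2)
  W3: need (2, 0, 2, 1) fits (2, 2, 3, 2); releases (0, 1, 1, 1), pool now (2, 3, 4, 3)
  W5: need (1, 2, 4, 0) fits (2, 3, 4, 3); releases (1, 1, 0, 0), pool now (3, 4, 4, 3)
  W9: need (1, 4, 3, 3) fits (3, 4, 4, 3); releases (0, 1, 0, 0), pool now (3, 5, 4, 3)
  W2: need (3, 5, 3, 0) fits (3, 5, 4, 3); releases (0, 2, 2, 2), pool now (3, 7, 6, 5)
  W4: need (1, 1, 5, 1) fits (3, 7, 6, 5); releases (2, 3, 0, 1), pool now (5, 10, 6, 6)
  W1: need (4, 4, 0, 3) fits (5, 10, 6, 6); releases (0, 0, 1, 1), pool now (5, 10, 7, 7)
  W7: need (4, 3, 3, 3) fits (5, 10, 7, 7); releases (0, 3, 2, 2), pool now (5, 13, 9, 9)


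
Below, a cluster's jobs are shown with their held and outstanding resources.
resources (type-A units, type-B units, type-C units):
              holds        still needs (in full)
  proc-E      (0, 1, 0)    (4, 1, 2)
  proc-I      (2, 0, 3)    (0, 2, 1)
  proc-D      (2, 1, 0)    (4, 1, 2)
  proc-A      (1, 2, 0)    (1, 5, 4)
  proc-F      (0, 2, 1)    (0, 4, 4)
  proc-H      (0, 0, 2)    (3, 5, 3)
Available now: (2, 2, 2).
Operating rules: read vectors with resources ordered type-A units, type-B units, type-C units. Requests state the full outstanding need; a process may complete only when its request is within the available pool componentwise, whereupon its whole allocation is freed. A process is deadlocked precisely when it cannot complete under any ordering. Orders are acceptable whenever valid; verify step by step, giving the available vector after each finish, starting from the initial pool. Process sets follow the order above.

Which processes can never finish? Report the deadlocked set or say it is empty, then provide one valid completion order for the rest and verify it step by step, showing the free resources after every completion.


No process is deadlocked.
Key observation: proc-I can run right away; the returned allocation unlocks the remaining processes in turn.
The rest can finish in the order proc-I, proc-D, proc-E, proc-F, proc-A, proc-H. Step-by-step check:
  pool = (2, 2, 2)
  proc-I: need (0, 2, 1) fits (2, 2, 2); releases (2, 0, 3), pool now (4, 2, 5)
  proc-D: need (4, 1, 2) fits (4, 2, 5); releases (2, 1, 0), pool now (6, 3, 5)
  proc-E: need (4, 1, 2) fits (6, 3, 5); releases (0, 1, 0), pool now (6, 4, 5)
  proc-F: need (0, 4, 4) fits (6, 4, 5); releases (0, 2, 1), pool now (6, 6, 6)
  proc-A: need (1, 5, 4) fits (6, 6, 6); releases (1, 2, 0), pool now (7, 8, 6)
  proc-H: need (3, 5, 3) fits (7, 8, 6); releases (0, 0, 2), pool now (7, 8, 8)


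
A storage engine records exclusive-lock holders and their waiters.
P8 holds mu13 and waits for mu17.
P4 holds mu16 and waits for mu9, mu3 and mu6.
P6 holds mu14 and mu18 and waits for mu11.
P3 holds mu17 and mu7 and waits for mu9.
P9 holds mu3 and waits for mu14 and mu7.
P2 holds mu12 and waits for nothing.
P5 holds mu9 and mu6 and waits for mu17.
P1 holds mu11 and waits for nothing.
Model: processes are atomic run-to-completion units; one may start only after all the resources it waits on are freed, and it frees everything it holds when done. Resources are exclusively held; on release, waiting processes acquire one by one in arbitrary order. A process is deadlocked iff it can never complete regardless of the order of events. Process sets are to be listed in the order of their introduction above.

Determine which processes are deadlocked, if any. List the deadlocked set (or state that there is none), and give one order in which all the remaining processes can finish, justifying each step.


Deadlocked set: P8, P4, P3, P9 and P5.
Key observation: nobody on the ring P3 -> P5 -> P3 can start until another member finishes, which never happens; P8, P4 and P9 wait into the deadlock from upstream.
The rest can finish in the order P1, P6, P2.
Step-by-step check:
  P1 waits on nothing -> runs at once and releases mu11
  P6 waits on mu11 — all released -> runs and releases mu14 and mu18
  P2 waits on nothing -> runs at once and releases mu12


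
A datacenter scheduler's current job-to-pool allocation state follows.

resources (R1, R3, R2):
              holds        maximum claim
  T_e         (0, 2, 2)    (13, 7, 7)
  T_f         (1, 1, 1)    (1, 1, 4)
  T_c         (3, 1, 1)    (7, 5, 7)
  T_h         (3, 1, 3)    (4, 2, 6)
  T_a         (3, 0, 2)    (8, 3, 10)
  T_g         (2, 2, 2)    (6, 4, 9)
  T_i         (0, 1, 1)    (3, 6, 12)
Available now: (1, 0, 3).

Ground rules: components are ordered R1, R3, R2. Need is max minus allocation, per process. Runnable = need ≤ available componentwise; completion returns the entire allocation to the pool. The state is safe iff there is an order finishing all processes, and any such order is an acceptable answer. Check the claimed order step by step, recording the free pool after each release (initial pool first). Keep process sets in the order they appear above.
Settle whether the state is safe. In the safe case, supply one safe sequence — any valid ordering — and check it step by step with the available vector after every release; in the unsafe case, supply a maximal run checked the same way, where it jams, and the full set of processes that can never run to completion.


SAFE, for example via the order T_f, T_h, T_g, T_c, T_a, T_e, T_i.
Key observation: the order's first zero-slack moment is T_f ((0, 0, 3) needed, (1, 0, 3) free — a requested resource with nothing to spare).
Walking it through:
  pool = (1, 0, 3)
  T_f needs (0, 0, 3) <= (1, 0, 3) -> finishes; pool += (1, 1, 1) = (2, 1, 4)
  T_h needs (1, 1, 3) <= (2, 1, 4) -> finishes; pool += (3, 1, 3) = (5, 2, 7)
  T_g needs (4, 2, 7) <= (5, 2, 7) -> finishes; pool += (2, 2, 2) = (7, 4, 9)
  T_c needs (4, 4, 6) <= (7, 4, 9) -> finishes; pool += (3, 1, 1) = (10, 5, 10)
  T_a needs (5, 3, 8) <= (10, 5, 10) -> finishes; pool += (3, 0, 2) = (13, 5, 12)
  T_e needs (13, 5, 5) <= (13, 5, 12) -> finishes; pool += (0, 2, 2) = (13, 7, 14)
  T_i needs (3, 5, 11) <= (13, 7, 14) -> finishes; pool += (0, 1, 1) = (13, 8, 15)
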